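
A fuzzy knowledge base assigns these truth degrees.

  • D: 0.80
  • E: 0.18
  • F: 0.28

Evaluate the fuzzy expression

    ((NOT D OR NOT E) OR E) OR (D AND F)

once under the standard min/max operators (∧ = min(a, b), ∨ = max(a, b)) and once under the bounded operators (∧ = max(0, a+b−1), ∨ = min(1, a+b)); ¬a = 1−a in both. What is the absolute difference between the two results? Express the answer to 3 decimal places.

0.180

Under standard min/max:
  NOT D = 1 − 0.80 = 0.20
  NOT E = 1 − 0.18 = 0.82
  NOT D OR NOT E = max(a, b) on (0.20, 0.82) = 0.82
  (NOT D OR NOT E) OR E = max(a, b) on (0.82, 0.18) = 0.82
  D AND F = min(a, b) on (0.80, 0.28) = 0.28
  ((NOT D OR NOT E) OR E) OR (D AND F) = max(a, b) on (0.82, 0.28) = 0.82
  → value = 0.8200
Under bounded:
  NOT D = 1 − 0.80 = 0.20
  NOT E = 1 − 0.18 = 0.82
  NOT D OR NOT E = min(1, a+b) on (0.20, 0.82) = 1.00
  (NOT D OR NOT E) OR E = min(1, a+b) on (1.00, 0.18) = 1.00
  D AND F = max(0, a+b−1) on (0.80, 0.28) = 0.08
  ((NOT D OR NOT E) OR E) OR (D AND F) = min(1, a+b) on (1.00, 0.08) = 1.00
  → value = 1.0000
|0.8200 − 1.0000| = 0.180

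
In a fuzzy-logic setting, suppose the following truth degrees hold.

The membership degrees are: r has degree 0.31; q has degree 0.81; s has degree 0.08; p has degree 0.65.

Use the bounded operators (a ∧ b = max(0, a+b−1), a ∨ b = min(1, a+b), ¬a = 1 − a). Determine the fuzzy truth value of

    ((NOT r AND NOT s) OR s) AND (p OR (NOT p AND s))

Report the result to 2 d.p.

NOT r = 1 − 0.31 = 0.69
NOT s = 1 − 0.08 = 0.92
NOT r AND NOT s = max(0, a+b−1) on (0.69, 0.92) = 0.61
(NOT r AND NOT s) OR s = min(1, a+b) on (0.61, 0.08) = 0.69
NOT p = 1 − 0.65 = 0.35
NOT p AND s = max(0, a+b−1) on (0.35, 0.08) = 0.00
p OR (NOT p AND s) = min(1, a+b) on (0.65, 0.00) = 0.65
((NOT r AND NOT s) OR s) AND (p OR (NOT p AND s)) = max(0, a+b−1) on (0.69, 0.65) = 0.34

0.34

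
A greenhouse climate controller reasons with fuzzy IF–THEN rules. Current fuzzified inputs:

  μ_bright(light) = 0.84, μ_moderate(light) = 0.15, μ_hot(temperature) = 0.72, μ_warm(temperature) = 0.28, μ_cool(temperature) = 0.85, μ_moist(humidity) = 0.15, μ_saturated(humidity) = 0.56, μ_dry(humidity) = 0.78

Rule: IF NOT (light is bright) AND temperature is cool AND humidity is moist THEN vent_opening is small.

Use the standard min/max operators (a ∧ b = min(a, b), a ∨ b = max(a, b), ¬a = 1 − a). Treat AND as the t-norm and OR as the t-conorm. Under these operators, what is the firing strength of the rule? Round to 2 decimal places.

firing strength: ¬bright=1−0.84=0.16, cool=0.85, moist=0.15; AND[min(a, b)] → w = 0.15

0.15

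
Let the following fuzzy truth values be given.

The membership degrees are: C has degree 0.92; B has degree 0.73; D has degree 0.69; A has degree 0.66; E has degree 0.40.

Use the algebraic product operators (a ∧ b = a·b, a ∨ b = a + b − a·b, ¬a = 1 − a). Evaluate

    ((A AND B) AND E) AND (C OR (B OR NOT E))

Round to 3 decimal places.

A AND B = a·b on (0.6600, 0.7300) = 0.4818
(A AND B) AND E = a·b on (0.4818, 0.4000) = 0.1927
NOT E = 1 − 0.4000 = 0.6000
B OR NOT E = a + b − a·b on (0.7300, 0.6000) = 0.8920
C OR (B OR NOT E) = a + b − a·b on (0.9200, 0.8920) = 0.9914
((A AND B) AND E) AND (C OR (B OR NOT E)) = a·b on (0.1927, 0.9914) = 0.1911

0.191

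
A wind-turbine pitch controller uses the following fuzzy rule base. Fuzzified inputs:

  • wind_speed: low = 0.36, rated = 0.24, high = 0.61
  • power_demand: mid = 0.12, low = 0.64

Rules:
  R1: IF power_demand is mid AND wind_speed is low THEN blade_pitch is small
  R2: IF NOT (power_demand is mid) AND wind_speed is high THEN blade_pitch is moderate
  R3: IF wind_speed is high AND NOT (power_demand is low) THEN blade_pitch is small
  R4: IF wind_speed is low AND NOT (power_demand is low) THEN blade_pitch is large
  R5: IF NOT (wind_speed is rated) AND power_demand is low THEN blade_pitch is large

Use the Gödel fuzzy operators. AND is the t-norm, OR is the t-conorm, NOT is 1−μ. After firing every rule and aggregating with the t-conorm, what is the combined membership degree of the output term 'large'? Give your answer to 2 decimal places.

R1: mid=0.12, low=0.36; AND[min(a, b)] → w = 0.12
R2: ¬mid=1−0.12=0.88, high=0.61; AND[min(a, b)] → w = 0.61
R3: high=0.61, ¬low=1−0.64=0.36; AND[min(a, b)] → w = 0.36
R4: low=0.36, ¬low=1−0.64=0.36; AND[min(a, b)] → w = 0.36
R5: ¬rated=1−0.24=0.76, low=0.64; AND[min(a, b)] → w = 0.64
Rules with consequent 'large': {R4, R5} → strengths 0.36, 0.64
Aggregate via t-conorm [max(a, b)]: 0.64

0.64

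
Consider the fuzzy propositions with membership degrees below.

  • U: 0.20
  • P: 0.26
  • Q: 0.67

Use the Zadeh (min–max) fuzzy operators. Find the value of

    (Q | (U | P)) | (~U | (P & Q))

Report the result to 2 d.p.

0.80

U | P = max(a, b) on (0.20, 0.26) = 0.26
Q | (U | P) = max(a, b) on (0.67, 0.26) = 0.67
~U = 1 − 0.20 = 0.80
P & Q = min(a, b) on (0.26, 0.67) = 0.26
~U | (P & Q) = max(a, b) on (0.80, 0.26) = 0.80
(Q | (U | P)) | (~U | (P & Q)) = max(a, b) on (0.67, 0.80) = 0.80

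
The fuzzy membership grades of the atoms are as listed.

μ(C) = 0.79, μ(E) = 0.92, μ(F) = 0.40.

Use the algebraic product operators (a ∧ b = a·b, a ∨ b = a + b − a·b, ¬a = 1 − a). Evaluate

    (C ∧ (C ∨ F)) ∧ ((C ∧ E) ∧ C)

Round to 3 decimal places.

C ∨ F = a + b − a·b on (0.7900, 0.4000) = 0.8740
C ∧ (C ∨ F) = a·b on (0.7900, 0.8740) = 0.6905
C ∧ E = a·b on (0.7900, 0.9200) = 0.7268
(C ∧ E) ∧ C = a·b on (0.7268, 0.7900) = 0.5742
(C ∧ (C ∨ F)) ∧ ((C ∧ E) ∧ C) = a·b on (0.6905, 0.5742) = 0.3964

0.396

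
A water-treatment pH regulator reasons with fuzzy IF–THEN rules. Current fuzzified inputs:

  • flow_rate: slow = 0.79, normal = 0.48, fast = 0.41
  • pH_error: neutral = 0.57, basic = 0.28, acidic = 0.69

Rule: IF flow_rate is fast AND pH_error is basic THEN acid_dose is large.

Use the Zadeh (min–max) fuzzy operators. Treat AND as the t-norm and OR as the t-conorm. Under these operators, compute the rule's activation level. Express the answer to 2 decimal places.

0.28

firing strength: fast=0.41, basic=0.28; AND[min(a, b)] → w = 0.28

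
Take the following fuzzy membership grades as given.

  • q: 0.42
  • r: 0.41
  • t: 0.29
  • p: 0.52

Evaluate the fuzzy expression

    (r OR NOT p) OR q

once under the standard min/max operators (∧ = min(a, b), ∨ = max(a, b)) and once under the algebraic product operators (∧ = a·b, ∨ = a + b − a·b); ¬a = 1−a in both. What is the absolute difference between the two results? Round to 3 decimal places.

0.342

Under standard min/max:
  NOT p = 1 − 0.52 = 0.48
  r OR NOT p = max(a, b) on (0.41, 0.48) = 0.48
  (r OR NOT p) OR q = max(a, b) on (0.48, 0.42) = 0.48
  → value = 0.4800
Under algebraic product:
  NOT p = 1 − 0.5200 = 0.4800
  r OR NOT p = a + b − a·b on (0.4100, 0.4800) = 0.6932
  (r OR NOT p) OR q = a + b − a·b on (0.6932, 0.4200) = 0.8221
  → value = 0.8221
|0.4800 − 0.8221| = 0.342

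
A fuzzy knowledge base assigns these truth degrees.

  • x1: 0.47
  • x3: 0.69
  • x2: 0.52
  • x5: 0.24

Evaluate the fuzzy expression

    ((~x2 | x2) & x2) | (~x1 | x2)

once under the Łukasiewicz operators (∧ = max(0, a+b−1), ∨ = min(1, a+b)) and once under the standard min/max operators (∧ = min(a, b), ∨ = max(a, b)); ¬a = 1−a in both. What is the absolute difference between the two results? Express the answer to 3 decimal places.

Under Łukasiewicz:
  ~x2 = 1 − 0.52 = 0.48
  ~x2 | x2 = min(1, a+b) on (0.48, 0.52) = 1.00
  (~x2 | x2) & x2 = max(0, a+b−1) on (1.00, 0.52) = 0.52
  ~x1 = 1 − 0.47 = 0.53
  ~x1 | x2 = min(1, a+b) on (0.53, 0.52) = 1.00
  ((~x2 | x2) & x2) | (~x1 | x2) = min(1, a+b) on (0.52, 1.00) = 1.00
  → value = 1.0000
Under standard min/max:
  ~x2 = 1 − 0.52 = 0.48
  ~x2 | x2 = max(a, b) on (0.48, 0.52) = 0.52
  (~x2 | x2) & x2 = min(a, b) on (0.52, 0.52) = 0.52
  ~x1 = 1 − 0.47 = 0.53
  ~x1 | x2 = max(a, b) on (0.53, 0.52) = 0.53
  ((~x2 | x2) & x2) | (~x1 | x2) = max(a, b) on (0.52, 0.53) = 0.53
  → value = 0.5300
|1.0000 − 0.5300| = 0.470

0.470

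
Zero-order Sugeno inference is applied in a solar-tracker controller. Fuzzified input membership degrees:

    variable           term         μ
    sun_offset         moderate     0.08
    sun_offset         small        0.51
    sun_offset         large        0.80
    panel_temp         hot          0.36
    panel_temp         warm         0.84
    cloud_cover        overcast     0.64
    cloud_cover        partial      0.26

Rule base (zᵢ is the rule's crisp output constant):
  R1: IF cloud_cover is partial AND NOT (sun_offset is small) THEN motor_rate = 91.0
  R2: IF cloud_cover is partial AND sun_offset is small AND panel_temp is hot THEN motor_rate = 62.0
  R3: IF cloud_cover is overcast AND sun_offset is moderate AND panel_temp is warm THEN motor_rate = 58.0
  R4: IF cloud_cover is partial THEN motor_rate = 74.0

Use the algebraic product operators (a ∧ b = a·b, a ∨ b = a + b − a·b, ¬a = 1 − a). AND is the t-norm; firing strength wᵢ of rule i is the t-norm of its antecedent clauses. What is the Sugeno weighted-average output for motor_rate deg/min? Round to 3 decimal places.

R1 (z=91.0): partial=0.26, ¬small=1−0.51=0.49; AND[a·b] → w = 0.1274
R2 (z=62.0): partial=0.26, small=0.51, hot=0.36; AND[a·b] → w = 0.0477
R3 (z=58.0): overcast=0.64, moderate=0.08, warm=0.84; AND[a·b] → w = 0.0430
R4 (z=74.0): partial=0.26 → w = 0.2600
Weighted average = (0.1274·91.0 + 0.0477·62.0 + 0.0430·58.0 + 0.2600·74.0) / (0.1274 + 0.0477 + 0.0430 + 0.2600)
  = 36.2875 / 0.4781 = 75.892

75.892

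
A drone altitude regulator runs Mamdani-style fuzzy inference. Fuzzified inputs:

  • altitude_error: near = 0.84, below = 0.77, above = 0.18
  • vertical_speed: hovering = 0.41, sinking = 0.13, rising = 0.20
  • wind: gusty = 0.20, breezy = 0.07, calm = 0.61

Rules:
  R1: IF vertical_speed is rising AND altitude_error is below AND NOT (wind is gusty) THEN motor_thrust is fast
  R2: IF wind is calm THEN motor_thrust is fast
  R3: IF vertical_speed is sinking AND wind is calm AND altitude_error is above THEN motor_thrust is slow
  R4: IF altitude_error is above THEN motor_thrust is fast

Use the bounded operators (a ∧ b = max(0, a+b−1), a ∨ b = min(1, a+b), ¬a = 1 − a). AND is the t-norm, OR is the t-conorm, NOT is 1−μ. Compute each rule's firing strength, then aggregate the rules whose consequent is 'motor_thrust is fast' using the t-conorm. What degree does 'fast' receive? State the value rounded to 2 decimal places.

R1: rising=0.20, below=0.77, ¬gusty=1−0.20=0.80; AND[max(0, a+b−1)] → w = 0.00
R2: calm=0.61 → w = 0.61
R3: sinking=0.13, calm=0.61, above=0.18; AND[max(0, a+b−1)] → w = 0.00
R4: above=0.18 → w = 0.18
Rules with consequent 'fast': {R1, R2, R4} → strengths 0.00, 0.61, 0.18
Aggregate via t-conorm [min(1, a+b)]: 0.79

0.79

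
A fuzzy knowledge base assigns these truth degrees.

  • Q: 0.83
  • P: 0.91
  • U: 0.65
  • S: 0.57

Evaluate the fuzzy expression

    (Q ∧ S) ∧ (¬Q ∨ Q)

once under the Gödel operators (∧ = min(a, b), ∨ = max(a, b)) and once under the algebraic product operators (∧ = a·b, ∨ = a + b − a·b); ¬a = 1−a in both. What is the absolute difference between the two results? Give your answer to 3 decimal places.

Under Gödel:
  Q ∧ S = min(a, b) on (0.83, 0.57) = 0.57
  ¬Q = 1 − 0.83 = 0.17
  ¬Q ∨ Q = max(a, b) on (0.17, 0.83) = 0.83
  (Q ∧ S) ∧ (¬Q ∨ Q) = min(a, b) on (0.57, 0.83) = 0.57
  → value = 0.5700
Under algebraic product:
  Q ∧ S = a·b on (0.8300, 0.5700) = 0.4731
  ¬Q = 1 − 0.8300 = 0.1700
  ¬Q ∨ Q = a + b − a·b on (0.1700, 0.8300) = 0.8589
  (Q ∧ S) ∧ (¬Q ∨ Q) = a·b on (0.4731, 0.8589) = 0.4063
  → value = 0.4063
|0.5700 − 0.4063| = 0.164

0.164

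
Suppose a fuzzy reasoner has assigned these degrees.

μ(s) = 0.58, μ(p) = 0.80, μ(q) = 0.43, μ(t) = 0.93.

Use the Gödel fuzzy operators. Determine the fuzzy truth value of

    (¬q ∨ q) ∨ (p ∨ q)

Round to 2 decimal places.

0.80

¬q = 1 − 0.43 = 0.57
¬q ∨ q = max(a, b) on (0.57, 0.43) = 0.57
p ∨ q = max(a, b) on (0.80, 0.43) = 0.80
(¬q ∨ q) ∨ (p ∨ q) = max(a, b) on (0.57, 0.80) = 0.80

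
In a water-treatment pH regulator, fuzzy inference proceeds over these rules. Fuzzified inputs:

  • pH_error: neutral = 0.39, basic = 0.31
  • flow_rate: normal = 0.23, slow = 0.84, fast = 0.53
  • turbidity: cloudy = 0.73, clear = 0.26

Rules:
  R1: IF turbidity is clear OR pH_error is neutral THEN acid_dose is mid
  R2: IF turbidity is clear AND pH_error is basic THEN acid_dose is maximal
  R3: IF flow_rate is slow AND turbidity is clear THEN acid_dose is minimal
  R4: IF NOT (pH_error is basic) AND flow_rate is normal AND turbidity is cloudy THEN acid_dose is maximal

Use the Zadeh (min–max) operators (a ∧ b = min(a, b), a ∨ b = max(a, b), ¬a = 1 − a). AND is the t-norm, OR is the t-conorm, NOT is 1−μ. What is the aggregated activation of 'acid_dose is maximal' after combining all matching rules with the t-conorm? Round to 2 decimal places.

R1: clear=0.26, neutral=0.39; OR[max(a, b)] → w = 0.39
R2: clear=0.26, basic=0.31; AND[min(a, b)] → w = 0.26
R3: slow=0.84, clear=0.26; AND[min(a, b)] → w = 0.26
R4: ¬basic=1−0.31=0.69, normal=0.23, cloudy=0.73; AND[min(a, b)] → w = 0.23
Rules with consequent 'maximal': {R2, R4} → strengths 0.26, 0.23
Aggregate via t-conorm [max(a, b)]: 0.26

0.26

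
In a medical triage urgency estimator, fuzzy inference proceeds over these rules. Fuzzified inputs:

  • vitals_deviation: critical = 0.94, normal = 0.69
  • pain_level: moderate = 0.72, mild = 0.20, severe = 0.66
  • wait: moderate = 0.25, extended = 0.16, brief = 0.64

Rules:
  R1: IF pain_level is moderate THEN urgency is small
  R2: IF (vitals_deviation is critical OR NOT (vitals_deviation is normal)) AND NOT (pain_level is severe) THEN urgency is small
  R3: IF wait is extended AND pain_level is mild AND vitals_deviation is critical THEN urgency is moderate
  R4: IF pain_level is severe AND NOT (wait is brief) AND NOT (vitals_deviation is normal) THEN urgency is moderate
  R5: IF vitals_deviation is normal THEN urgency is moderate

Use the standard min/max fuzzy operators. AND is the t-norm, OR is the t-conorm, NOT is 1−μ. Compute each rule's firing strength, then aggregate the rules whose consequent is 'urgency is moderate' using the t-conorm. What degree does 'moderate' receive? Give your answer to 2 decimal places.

R1: moderate=0.72 → w = 0.72
R2: (critical=0.94 OR ¬normal=1−0.69=0.31) = 0.94; AND[min(a, b)] with ¬severe=1−0.66=0.34 → w = 0.34
R3: extended=0.16, mild=0.20, critical=0.94; AND[min(a, b)] → w = 0.16
R4: severe=0.66, ¬brief=1−0.64=0.36, ¬normal=1−0.69=0.31; AND[min(a, b)] → w = 0.31
R5: normal=0.69 → w = 0.69
Rules with consequent 'moderate': {R3, R4, R5} → strengths 0.16, 0.31, 0.69
Aggregate via t-conorm [max(a, b)]: 0.69

0.69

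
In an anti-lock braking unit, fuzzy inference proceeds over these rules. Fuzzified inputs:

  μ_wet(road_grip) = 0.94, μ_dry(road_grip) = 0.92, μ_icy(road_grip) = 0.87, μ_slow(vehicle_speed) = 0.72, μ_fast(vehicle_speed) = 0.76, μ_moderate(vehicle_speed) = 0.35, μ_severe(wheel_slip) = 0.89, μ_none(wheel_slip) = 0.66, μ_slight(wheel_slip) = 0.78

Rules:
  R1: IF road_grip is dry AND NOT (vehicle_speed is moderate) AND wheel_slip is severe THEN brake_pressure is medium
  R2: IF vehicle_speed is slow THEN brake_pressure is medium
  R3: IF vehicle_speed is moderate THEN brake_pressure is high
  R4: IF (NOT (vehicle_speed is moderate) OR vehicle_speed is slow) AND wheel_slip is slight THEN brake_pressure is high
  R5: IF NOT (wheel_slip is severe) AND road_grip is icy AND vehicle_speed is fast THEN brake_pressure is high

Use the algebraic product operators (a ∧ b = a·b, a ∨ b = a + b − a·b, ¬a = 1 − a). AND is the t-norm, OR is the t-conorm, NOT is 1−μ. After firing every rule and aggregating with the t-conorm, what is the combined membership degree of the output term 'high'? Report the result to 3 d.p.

R1: dry=0.92, ¬moderate=1−0.35=0.65, severe=0.89; AND[a·b] → w = 0.5322
R2: slow=0.72 → w = 0.7200
R3: moderate=0.35 → w = 0.3500
R4: (¬moderate=1−0.35=0.65 OR slow=0.72) = 0.9020; AND[a·b] with slight=0.78 → w = 0.7036
R5: ¬severe=1−0.89=0.11, icy=0.87, fast=0.76; AND[a·b] → w = 0.0727
Rules with consequent 'high': {R3, R4, R5} → strengths 0.3500, 0.7036, 0.0727
Aggregate via t-conorm [a + b − a·b]: 0.8213

0.821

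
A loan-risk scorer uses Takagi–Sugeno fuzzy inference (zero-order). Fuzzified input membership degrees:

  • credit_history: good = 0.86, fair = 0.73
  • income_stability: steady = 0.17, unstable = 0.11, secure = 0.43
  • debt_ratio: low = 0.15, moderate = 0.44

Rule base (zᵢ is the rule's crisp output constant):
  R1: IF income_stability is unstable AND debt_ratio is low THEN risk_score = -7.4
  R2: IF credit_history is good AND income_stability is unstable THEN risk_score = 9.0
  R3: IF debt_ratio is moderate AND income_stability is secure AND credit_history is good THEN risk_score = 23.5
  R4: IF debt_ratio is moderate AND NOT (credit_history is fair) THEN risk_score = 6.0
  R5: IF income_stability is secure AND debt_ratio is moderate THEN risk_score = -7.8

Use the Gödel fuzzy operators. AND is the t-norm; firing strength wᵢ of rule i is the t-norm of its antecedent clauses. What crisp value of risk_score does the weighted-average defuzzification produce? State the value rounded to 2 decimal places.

6.33

R1 (z=-7.4): unstable=0.11, low=0.15; AND[min(a, b)] → w = 0.11
R2 (z=9.0): good=0.86, unstable=0.11; AND[min(a, b)] → w = 0.11
R3 (z=23.5): moderate=0.44, secure=0.43, good=0.86; AND[min(a, b)] → w = 0.43
R4 (z=6.0): moderate=0.44, ¬fair=1−0.73=0.27; AND[min(a, b)] → w = 0.27
R5 (z=-7.8): secure=0.43, moderate=0.44; AND[min(a, b)] → w = 0.43
Weighted average = (0.11·-7.4 + 0.11·9.0 + 0.43·23.5 + 0.27·6.0 + 0.43·-7.8) / (0.11 + 0.11 + 0.43 + 0.27 + 0.43)
  = 8.5470 / 1.3500 = 6.33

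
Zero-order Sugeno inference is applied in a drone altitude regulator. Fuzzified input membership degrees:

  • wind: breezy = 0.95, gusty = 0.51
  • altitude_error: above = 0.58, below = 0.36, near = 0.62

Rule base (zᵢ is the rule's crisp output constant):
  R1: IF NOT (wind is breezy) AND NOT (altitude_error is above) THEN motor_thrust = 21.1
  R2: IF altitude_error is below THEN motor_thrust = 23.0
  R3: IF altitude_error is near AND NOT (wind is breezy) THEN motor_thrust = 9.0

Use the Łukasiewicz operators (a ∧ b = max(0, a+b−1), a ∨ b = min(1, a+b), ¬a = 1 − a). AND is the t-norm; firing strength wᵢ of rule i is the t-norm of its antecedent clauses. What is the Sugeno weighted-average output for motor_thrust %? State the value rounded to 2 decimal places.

R1 (z=21.1): ¬breezy=1−0.95=0.05, ¬above=1−0.58=0.42; AND[max(0, a+b−1)] → w = 0.00
R2 (z=23.0): below=0.36 → w = 0.36
R3 (z=9.0): near=0.62, ¬breezy=1−0.95=0.05; AND[max(0, a+b−1)] → w = 0.00
Weighted average = (0.00·21.1 + 0.36·23.0 + 0.00·9.0) / (0.00 + 0.36 + 0.00)
  = 8.2800 / 0.3600 = 23.00

23.00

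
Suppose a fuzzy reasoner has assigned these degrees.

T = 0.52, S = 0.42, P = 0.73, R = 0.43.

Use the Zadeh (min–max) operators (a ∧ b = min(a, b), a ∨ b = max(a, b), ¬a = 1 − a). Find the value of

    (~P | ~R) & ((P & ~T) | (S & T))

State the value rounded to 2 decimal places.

~P = 1 − 0.73 = 0.27
~R = 1 − 0.43 = 0.57
~P | ~R = max(a, b) on (0.27, 0.57) = 0.57
~T = 1 − 0.52 = 0.48
P & ~T = min(a, b) on (0.73, 0.48) = 0.48
S & T = min(a, b) on (0.42, 0.52) = 0.42
(P & ~T) | (S & T) = max(a, b) on (0.48, 0.42) = 0.48
(~P | ~R) & ((P & ~T) | (S & T)) = min(a, b) on (0.57, 0.48) = 0.48

0.48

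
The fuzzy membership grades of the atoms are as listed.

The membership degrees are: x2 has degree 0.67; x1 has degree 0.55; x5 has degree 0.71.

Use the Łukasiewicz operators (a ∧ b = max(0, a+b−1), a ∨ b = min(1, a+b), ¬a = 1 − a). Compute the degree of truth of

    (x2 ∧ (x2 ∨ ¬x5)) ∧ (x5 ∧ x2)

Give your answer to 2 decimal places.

0.01

¬x5 = 1 − 0.71 = 0.29
x2 ∨ ¬x5 = min(1, a+b) on (0.67, 0.29) = 0.96
x2 ∧ (x2 ∨ ¬x5) = max(0, a+b−1) on (0.67, 0.96) = 0.63
x5 ∧ x2 = max(0, a+b−1) on (0.71, 0.67) = 0.38
(x2 ∧ (x2 ∨ ¬x5)) ∧ (x5 ∧ x2) = max(0, a+b−1) on (0.63, 0.38) = 0.01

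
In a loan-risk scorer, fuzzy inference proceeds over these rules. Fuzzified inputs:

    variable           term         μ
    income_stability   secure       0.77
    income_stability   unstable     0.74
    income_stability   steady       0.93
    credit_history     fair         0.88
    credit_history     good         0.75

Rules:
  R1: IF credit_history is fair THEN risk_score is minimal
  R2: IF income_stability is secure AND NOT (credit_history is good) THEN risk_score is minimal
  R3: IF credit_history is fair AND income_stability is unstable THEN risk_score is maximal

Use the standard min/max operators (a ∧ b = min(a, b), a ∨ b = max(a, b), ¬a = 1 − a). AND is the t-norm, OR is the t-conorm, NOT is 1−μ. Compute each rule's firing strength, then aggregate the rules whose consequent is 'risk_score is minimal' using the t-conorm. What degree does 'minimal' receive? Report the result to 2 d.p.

0.88

R1: fair=0.88 → w = 0.88
R2: secure=0.77, ¬good=1−0.75=0.25; AND[min(a, b)] → w = 0.25
R3: fair=0.88, unstable=0.74; AND[min(a, b)] → w = 0.74
Rules with consequent 'minimal': {R1, R2} → strengths 0.88, 0.25
Aggregate via t-conorm [max(a, b)]: 0.88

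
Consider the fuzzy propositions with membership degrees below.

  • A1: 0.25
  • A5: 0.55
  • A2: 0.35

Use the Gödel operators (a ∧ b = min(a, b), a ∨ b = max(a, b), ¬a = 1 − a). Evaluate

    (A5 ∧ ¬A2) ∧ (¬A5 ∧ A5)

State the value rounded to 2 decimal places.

¬A2 = 1 − 0.35 = 0.65
A5 ∧ ¬A2 = min(a, b) on (0.55, 0.65) = 0.55
¬A5 = 1 − 0.55 = 0.45
¬A5 ∧ A5 = min(a, b) on (0.45, 0.55) = 0.45
(A5 ∧ ¬A2) ∧ (¬A5 ∧ A5) = min(a, b) on (0.55, 0.45) = 0.45

0.45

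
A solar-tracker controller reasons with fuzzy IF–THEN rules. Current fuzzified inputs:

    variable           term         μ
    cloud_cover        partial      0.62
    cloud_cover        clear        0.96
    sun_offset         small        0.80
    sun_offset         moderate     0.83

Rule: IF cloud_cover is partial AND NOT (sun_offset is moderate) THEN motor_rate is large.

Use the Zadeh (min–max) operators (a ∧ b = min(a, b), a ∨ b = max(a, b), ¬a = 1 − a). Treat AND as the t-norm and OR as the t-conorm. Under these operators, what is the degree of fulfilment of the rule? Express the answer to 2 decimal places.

firing strength: partial=0.62, ¬moderate=1−0.83=0.17; AND[min(a, b)] → w = 0.17

0.17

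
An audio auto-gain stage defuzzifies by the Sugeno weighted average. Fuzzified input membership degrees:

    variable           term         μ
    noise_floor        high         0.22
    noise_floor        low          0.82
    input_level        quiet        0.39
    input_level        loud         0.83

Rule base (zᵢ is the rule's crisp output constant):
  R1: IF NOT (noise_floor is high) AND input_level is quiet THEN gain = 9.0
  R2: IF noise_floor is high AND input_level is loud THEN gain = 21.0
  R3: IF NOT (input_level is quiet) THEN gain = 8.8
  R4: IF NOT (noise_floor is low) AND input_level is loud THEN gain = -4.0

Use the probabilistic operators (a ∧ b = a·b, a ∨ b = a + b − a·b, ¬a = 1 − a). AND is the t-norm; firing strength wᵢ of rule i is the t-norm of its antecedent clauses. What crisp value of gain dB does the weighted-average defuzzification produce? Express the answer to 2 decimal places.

R1 (z=9.0): ¬high=1−0.22=0.78, quiet=0.39; AND[a·b] → w = 0.3042
R2 (z=21.0): high=0.22, loud=0.83; AND[a·b] → w = 0.1826
R3 (z=8.8): ¬quiet=1−0.39=0.61 → w = 0.6100
R4 (z=-4.0): ¬low=1−0.82=0.18, loud=0.83; AND[a·b] → w = 0.1494
Weighted average = (0.3042·9.0 + 0.1826·21.0 + 0.6100·8.8 + 0.1494·-4.0) / (0.3042 + 0.1826 + 0.6100 + 0.1494)
  = 11.3428 / 1.2462 = 9.10

9.10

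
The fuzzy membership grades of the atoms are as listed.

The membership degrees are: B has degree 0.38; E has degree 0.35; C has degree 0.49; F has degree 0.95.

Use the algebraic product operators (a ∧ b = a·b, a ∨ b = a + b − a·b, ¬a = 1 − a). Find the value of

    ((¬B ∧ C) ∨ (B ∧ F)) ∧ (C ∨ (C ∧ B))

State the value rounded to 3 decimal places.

0.325

¬B = 1 − 0.3800 = 0.6200
¬B ∧ C = a·b on (0.6200, 0.4900) = 0.3038
B ∧ F = a·b on (0.3800, 0.9500) = 0.3610
(¬B ∧ C) ∨ (B ∧ F) = a + b − a·b on (0.3038, 0.3610) = 0.5551
C ∧ B = a·b on (0.4900, 0.3800) = 0.1862
C ∨ (C ∧ B) = a + b − a·b on (0.4900, 0.1862) = 0.5850
((¬B ∧ C) ∨ (B ∧ F)) ∧ (C ∨ (C ∧ B)) = a·b on (0.5551, 0.5850) = 0.3247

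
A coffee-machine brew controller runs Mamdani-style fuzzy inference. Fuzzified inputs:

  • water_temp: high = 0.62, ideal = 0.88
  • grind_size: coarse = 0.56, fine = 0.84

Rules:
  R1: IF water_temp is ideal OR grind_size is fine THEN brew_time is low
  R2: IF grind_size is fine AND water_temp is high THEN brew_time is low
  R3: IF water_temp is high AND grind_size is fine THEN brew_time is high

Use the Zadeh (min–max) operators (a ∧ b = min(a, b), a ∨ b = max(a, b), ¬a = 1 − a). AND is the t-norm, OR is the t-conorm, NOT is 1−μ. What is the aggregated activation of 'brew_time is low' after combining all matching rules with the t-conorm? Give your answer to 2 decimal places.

R1: ideal=0.88, fine=0.84; OR[max(a, b)] → w = 0.88
R2: fine=0.84, high=0.62; AND[min(a, b)] → w = 0.62
R3: high=0.62, fine=0.84; AND[min(a, b)] → w = 0.62
Rules with consequent 'low': {R1, R2} → strengths 0.88, 0.62
Aggregate via t-conorm [max(a, b)]: 0.88

0.88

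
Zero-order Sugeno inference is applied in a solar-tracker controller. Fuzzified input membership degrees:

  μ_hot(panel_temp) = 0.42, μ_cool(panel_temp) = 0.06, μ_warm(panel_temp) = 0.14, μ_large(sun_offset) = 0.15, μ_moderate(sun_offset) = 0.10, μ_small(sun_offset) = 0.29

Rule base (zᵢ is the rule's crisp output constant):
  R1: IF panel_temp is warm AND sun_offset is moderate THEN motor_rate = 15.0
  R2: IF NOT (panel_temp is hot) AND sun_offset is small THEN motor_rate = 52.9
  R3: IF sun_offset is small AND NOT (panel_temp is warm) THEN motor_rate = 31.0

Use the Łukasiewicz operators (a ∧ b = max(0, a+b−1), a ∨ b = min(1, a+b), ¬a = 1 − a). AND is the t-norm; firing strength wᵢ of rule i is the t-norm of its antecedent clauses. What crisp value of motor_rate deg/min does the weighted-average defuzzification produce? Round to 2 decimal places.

31.00

R1 (z=15.0): warm=0.14, moderate=0.10; AND[max(0, a+b−1)] → w = 0.00
R2 (z=52.9): ¬hot=1−0.42=0.58, small=0.29; AND[max(0, a+b−1)] → w = 0.00
R3 (z=31.0): small=0.29, ¬warm=1−0.14=0.86; AND[max(0, a+b−1)] → w = 0.15
Weighted average = (0.00·15.0 + 0.00·52.9 + 0.15·31.0) / (0.00 + 0.00 + 0.15)
  = 4.6500 / 0.1500 = 31.00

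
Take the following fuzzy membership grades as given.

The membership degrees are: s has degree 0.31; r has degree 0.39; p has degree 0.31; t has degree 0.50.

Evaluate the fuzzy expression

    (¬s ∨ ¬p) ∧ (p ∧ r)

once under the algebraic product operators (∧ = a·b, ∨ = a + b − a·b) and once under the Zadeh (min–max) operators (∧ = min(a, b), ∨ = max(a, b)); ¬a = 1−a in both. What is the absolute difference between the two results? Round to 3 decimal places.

0.201

Under algebraic product:
  ¬s = 1 − 0.3100 = 0.6900
  ¬p = 1 − 0.3100 = 0.6900
  ¬s ∨ ¬p = a + b − a·b on (0.6900, 0.6900) = 0.9039
  p ∧ r = a·b on (0.3100, 0.3900) = 0.1209
  (¬s ∨ ¬p) ∧ (p ∧ r) = a·b on (0.9039, 0.1209) = 0.1093
  → value = 0.1093
Under Zadeh (min–max):
  ¬s = 1 − 0.31 = 0.69
  ¬p = 1 − 0.31 = 0.69
  ¬s ∨ ¬p = max(a, b) on (0.69, 0.69) = 0.69
  p ∧ r = min(a, b) on (0.31, 0.39) = 0.31
  (¬s ∨ ¬p) ∧ (p ∧ r) = min(a, b) on (0.69, 0.31) = 0.31
  → value = 0.3100
|0.1093 − 0.3100| = 0.201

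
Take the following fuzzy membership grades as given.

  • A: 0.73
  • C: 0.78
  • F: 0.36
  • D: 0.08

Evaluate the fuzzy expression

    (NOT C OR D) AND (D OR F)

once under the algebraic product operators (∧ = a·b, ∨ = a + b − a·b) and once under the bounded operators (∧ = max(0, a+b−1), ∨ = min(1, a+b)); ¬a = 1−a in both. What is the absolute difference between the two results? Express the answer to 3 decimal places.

0.116

Under algebraic product:
  NOT C = 1 − 0.7800 = 0.2200
  NOT C OR D = a + b − a·b on (0.2200, 0.0800) = 0.2824
  D OR F = a + b − a·b on (0.0800, 0.3600) = 0.4112
  (NOT C OR D) AND (D OR F) = a·b on (0.2824, 0.4112) = 0.1161
  → value = 0.1161
Under bounded:
  NOT C = 1 − 0.78 = 0.22
  NOT C OR D = min(1, a+b) on (0.22, 0.08) = 0.30
  D OR F = min(1, a+b) on (0.08, 0.36) = 0.44
  (NOT C OR D) AND (D OR F) = max(0, a+b−1) on (0.30, 0.44) = 0.00
  → value = 0.0000
|0.1161 − 0.0000| = 0.116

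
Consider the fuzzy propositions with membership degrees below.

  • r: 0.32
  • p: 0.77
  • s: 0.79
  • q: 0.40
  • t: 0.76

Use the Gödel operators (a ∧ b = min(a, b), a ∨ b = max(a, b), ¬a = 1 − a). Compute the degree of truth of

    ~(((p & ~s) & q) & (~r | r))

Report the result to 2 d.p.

~s = 1 − 0.79 = 0.21
p & ~s = min(a, b) on (0.77, 0.21) = 0.21
(p & ~s) & q = min(a, b) on (0.21, 0.40) = 0.21
~r = 1 − 0.32 = 0.68
~r | r = max(a, b) on (0.68, 0.32) = 0.68
((p & ~s) & q) & (~r | r) = min(a, b) on (0.21, 0.68) = 0.21
~(((p & ~s) & q) & (~r | r)) = 1 − 0.21 = 0.79

0.79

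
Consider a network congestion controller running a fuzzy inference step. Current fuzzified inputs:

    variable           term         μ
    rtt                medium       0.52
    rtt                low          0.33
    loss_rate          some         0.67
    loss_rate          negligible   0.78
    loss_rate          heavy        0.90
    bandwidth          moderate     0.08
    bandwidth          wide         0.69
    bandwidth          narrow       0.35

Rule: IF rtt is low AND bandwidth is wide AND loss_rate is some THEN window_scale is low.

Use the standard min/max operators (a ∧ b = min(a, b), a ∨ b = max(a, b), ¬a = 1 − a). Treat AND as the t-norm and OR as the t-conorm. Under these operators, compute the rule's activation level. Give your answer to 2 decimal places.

0.33

firing strength: low=0.33, wide=0.69, some=0.67; AND[min(a, b)] → w = 0.33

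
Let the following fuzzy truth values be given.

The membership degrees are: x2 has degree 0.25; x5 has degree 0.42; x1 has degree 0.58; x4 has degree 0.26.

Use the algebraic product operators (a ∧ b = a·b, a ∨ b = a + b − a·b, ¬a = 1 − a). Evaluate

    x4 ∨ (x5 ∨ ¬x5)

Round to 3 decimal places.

¬x5 = 1 − 0.4200 = 0.5800
x5 ∨ ¬x5 = a + b − a·b on (0.4200, 0.5800) = 0.7564
x4 ∨ (x5 ∨ ¬x5) = a + b − a·b on (0.2600, 0.7564) = 0.8197

0.820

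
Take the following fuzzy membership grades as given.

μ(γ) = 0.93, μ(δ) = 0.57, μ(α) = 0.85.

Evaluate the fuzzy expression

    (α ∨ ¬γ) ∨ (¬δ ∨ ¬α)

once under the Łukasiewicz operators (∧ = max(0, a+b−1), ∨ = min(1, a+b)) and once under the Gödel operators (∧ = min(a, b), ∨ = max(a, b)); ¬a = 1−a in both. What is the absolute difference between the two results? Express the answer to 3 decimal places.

Under Łukasiewicz:
  ¬γ = 1 − 0.93 = 0.07
  α ∨ ¬γ = min(1, a+b) on (0.85, 0.07) = 0.92
  ¬δ = 1 − 0.57 = 0.43
  ¬α = 1 − 0.85 = 0.15
  ¬δ ∨ ¬α = min(1, a+b) on (0.43, 0.15) = 0.58
  (α ∨ ¬γ) ∨ (¬δ ∨ ¬α) = min(1, a+b) on (0.92, 0.58) = 1.00
  → value = 1.0000
Under Gödel:
  ¬γ = 1 − 0.93 = 0.07
  α ∨ ¬γ = max(a, b) on (0.85, 0.07) = 0.85
  ¬δ = 1 − 0.57 = 0.43
  ¬α = 1 − 0.85 = 0.15
  ¬δ ∨ ¬α = max(a, b) on (0.43, 0.15) = 0.43
  (α ∨ ¬γ) ∨ (¬δ ∨ ¬α) = max(a, b) on (0.85, 0.43) = 0.85
  → value = 0.8500
|1.0000 − 0.8500| = 0.150

0.150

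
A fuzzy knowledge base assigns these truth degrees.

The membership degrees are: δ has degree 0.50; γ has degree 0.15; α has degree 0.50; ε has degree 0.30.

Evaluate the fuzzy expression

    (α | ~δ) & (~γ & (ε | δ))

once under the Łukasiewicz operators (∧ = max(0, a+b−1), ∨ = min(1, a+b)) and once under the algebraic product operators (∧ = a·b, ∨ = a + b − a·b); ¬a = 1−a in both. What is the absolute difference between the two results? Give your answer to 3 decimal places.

Under Łukasiewicz:
  ~δ = 1 − 0.50 = 0.50
  α | ~δ = min(1, a+b) on (0.50, 0.50) = 1.00
  ~γ = 1 − 0.15 = 0.85
  ε | δ = min(1, a+b) on (0.30, 0.50) = 0.80
  ~γ & (ε | δ) = max(0, a+b−1) on (0.85, 0.80) = 0.65
  (α | ~δ) & (~γ & (ε | δ)) = max(0, a+b−1) on (1.00, 0.65) = 0.65
  → value = 0.6500
Under algebraic product:
  ~δ = 1 − 0.5000 = 0.5000
  α | ~δ = a + b − a·b on (0.5000, 0.5000) = 0.7500
  ~γ = 1 − 0.1500 = 0.8500
  ε | δ = a + b − a·b on (0.3000, 0.5000) = 0.6500
  ~γ & (ε | δ) = a·b on (0.8500, 0.6500) = 0.5525
  (α | ~δ) & (~γ & (ε | δ)) = a·b on (0.7500, 0.5525) = 0.4144
  → value = 0.4144
|0.6500 − 0.4144| = 0.236

0.236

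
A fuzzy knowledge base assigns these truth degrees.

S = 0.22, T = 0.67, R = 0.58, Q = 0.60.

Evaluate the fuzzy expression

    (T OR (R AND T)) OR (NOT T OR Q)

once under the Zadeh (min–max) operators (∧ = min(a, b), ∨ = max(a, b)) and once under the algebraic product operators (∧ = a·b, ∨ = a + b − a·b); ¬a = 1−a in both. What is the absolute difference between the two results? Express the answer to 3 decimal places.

0.276

Under Zadeh (min–max):
  R AND T = min(a, b) on (0.58, 0.67) = 0.58
  T OR (R AND T) = max(a, b) on (0.67, 0.58) = 0.67
  NOT T = 1 − 0.67 = 0.33
  NOT T OR Q = max(a, b) on (0.33, 0.60) = 0.60
  (T OR (R AND T)) OR (NOT T OR Q) = max(a, b) on (0.67, 0.60) = 0.67
  → value = 0.6700
Under algebraic product:
  R AND T = a·b on (0.5800, 0.6700) = 0.3886
  T OR (R AND T) = a + b − a·b on (0.6700, 0.3886) = 0.7982
  NOT T = 1 − 0.6700 = 0.3300
  NOT T OR Q = a + b − a·b on (0.3300, 0.6000) = 0.7320
  (T OR (R AND T)) OR (NOT T OR Q) = a + b − a·b on (0.7982, 0.7320) = 0.9459
  → value = 0.9459
|0.6700 − 0.9459| = 0.276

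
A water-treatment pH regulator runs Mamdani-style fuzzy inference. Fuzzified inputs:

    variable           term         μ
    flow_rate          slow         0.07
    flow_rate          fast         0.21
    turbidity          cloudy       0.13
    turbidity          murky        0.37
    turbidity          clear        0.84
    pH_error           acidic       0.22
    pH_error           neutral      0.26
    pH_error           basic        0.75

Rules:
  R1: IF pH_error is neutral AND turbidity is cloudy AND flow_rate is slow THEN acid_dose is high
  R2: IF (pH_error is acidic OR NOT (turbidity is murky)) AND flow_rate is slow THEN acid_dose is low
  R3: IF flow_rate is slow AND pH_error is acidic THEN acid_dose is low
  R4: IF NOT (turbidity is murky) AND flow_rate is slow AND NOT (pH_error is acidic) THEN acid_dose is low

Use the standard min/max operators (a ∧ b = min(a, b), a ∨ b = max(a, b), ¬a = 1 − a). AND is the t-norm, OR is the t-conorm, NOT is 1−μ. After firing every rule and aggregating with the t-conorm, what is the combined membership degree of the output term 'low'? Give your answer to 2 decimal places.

0.07

R1: neutral=0.26, cloudy=0.13, slow=0.07; AND[min(a, b)] → w = 0.07
R2: (acidic=0.22 OR ¬murky=1−0.37=0.63) = 0.63; AND[min(a, b)] with slow=0.07 → w = 0.07
R3: slow=0.07, acidic=0.22; AND[min(a, b)] → w = 0.07
R4: ¬murky=1−0.37=0.63, slow=0.07, ¬acidic=1−0.22=0.78; AND[min(a, b)] → w = 0.07
Rules with consequent 'low': {R2, R3, R4} → strengths 0.07, 0.07, 0.07
Aggregate via t-conorm [max(a, b)]: 0.07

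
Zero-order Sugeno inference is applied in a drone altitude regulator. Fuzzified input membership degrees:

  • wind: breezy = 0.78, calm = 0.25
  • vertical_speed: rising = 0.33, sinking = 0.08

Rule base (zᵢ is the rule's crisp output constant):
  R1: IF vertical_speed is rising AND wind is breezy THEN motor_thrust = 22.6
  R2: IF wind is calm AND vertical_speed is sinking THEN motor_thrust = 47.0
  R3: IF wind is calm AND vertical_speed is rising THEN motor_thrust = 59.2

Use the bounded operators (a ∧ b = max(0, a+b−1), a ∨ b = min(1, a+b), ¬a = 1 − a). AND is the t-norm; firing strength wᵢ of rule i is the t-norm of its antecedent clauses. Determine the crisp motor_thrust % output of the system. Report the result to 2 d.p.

22.60

R1 (z=22.6): rising=0.33, breezy=0.78; AND[max(0, a+b−1)] → w = 0.11
R2 (z=47.0): calm=0.25, sinking=0.08; AND[max(0, a+b−1)] → w = 0.00
R3 (z=59.2): calm=0.25, rising=0.33; AND[max(0, a+b−1)] → w = 0.00
Weighted average = (0.11·22.6 + 0.00·47.0 + 0.00·59.2) / (0.11 + 0.00 + 0.00)
  = 2.4860 / 0.1100 = 22.60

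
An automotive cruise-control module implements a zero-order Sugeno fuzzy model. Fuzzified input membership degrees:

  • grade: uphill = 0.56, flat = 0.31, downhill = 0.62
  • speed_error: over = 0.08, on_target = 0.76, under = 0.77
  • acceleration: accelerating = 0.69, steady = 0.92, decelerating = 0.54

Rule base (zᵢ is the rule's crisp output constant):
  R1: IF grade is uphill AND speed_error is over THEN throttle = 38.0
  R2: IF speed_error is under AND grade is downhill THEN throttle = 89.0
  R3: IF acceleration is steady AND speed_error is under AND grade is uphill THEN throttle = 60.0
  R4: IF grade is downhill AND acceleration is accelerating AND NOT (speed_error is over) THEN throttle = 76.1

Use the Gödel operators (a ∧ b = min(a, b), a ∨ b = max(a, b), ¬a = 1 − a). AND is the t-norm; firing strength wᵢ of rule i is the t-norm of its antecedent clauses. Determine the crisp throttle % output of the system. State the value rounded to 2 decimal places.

R1 (z=38.0): uphill=0.56, over=0.08; AND[min(a, b)] → w = 0.08
R2 (z=89.0): under=0.77, downhill=0.62; AND[min(a, b)] → w = 0.62
R3 (z=60.0): steady=0.92, under=0.77, uphill=0.56; AND[min(a, b)] → w = 0.56
R4 (z=76.1): downhill=0.62, accelerating=0.69, ¬over=1−0.08=0.92; AND[min(a, b)] → w = 0.62
Weighted average = (0.08·38.0 + 0.62·89.0 + 0.56·60.0 + 0.62·76.1) / (0.08 + 0.62 + 0.56 + 0.62)
  = 139.0020 / 1.8800 = 73.94

73.94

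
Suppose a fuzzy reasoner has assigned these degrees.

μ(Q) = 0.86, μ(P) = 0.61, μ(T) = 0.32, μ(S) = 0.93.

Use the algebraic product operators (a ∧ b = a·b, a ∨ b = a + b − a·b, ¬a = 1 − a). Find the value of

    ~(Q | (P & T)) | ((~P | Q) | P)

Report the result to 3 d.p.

P & T = a·b on (0.6100, 0.3200) = 0.1952
Q | (P & T) = a + b − a·b on (0.8600, 0.1952) = 0.8873
~(Q | (P & T)) = 1 − 0.8873 = 0.1127
~P = 1 − 0.6100 = 0.3900
~P | Q = a + b − a·b on (0.3900, 0.8600) = 0.9146
(~P | Q) | P = a + b − a·b on (0.9146, 0.6100) = 0.9667
~(Q | (P & T)) | ((~P | Q) | P) = a + b − a·b on (0.1127, 0.9667) = 0.9704

0.970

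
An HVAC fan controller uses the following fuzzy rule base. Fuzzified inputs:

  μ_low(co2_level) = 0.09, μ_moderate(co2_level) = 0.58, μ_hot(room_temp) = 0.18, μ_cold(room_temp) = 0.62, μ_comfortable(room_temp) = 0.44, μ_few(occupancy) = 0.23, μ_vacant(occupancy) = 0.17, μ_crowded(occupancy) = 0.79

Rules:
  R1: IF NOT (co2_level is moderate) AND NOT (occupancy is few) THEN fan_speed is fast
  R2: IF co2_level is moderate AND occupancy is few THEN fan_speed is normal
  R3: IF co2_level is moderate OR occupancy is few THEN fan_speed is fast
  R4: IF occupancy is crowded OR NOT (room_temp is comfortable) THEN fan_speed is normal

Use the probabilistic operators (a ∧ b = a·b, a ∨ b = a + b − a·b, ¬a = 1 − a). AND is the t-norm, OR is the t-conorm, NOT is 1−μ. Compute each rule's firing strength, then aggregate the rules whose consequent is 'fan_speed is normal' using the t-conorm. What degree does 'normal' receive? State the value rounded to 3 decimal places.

R1: ¬moderate=1−0.58=0.42, ¬few=1−0.23=0.77; AND[a·b] → w = 0.3234
R2: moderate=0.58, few=0.23; AND[a·b] → w = 0.1334
R3: moderate=0.58, few=0.23; OR[a + b − a·b] → w = 0.6766
R4: crowded=0.79, ¬comfortable=1−0.44=0.56; OR[a + b − a·b] → w = 0.9076
Rules with consequent 'normal': {R2, R4} → strengths 0.1334, 0.9076
Aggregate via t-conorm [a + b − a·b]: 0.9199

0.920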